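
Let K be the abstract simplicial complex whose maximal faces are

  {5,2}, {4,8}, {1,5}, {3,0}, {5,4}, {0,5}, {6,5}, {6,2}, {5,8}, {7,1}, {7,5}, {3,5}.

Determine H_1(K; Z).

Fix the vertex order 0 < 1 < 2 < 3 < 4 < 5 < 6 < 7 < 8 and write every simplex with vertices in increasing order. Then dim K = 1 and the simplices of K are:

  0-simplices (9): [0], [1], [2], [3], [4], [5], [6], [7], [8]
  1-simplices (12): [0,3], [0,5], [1,5], [1,7], [2,5], [2,6], [3,5], [4,5], [4,8], [5,6], [5,7], [5,8]

Hence C_0 ≅ Z^9, C_1 ≅ Z^12.

Boundary ∂_1: C_1 → C_0 maps an edge to its endpoints' difference, ∂[p,q] = q − p. For instance
  ∂[3,5] = [5] − [3].
This gives a 9×12 integer matrix of rank 8; reducing to Smith normal form yields diagonal entries (1,1,1,1,1,1,1,1).

Reading off H_k = ker ∂_k / im ∂_{k+1}:

  H_1: rank ker ∂_1 − rank ∂_2 = (12 − 8) − 0 = 4, and there is no ∂_2, so H_1 = Z^4.

H_1 ≅ Z^4.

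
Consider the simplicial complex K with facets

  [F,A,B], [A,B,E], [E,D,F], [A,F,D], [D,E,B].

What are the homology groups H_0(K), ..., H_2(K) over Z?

H_0 = Z,  H_1 = Z,  H_2 = 0.

Order the vertices as A < B < D < E < F. Listing each simplex with vertices in this order, K has dimension 2 with simplices:

  0-simplices (5): A, B, D, E, F
  1-simplices (10): AB, AD, AE, AF, BD, BE, BF, DE, DF, EF
  2-simplices (5): ABE, ABF, ADF, BDE, DEF

Hence C_0 ≅ Z^5, C_1 ≅ Z^10, C_2 ≅ Z^5.

Boundary ∂_1: C_1 → C_0 is given by ∂[p,q] = [q] − [p].
As a 5×10 matrix over Z this has rank 4, with invariant factors (1,1,1,1).

The boundary map ∂_2: C_2 → C_1 acts by ∂[p,q,r] = [q,r] − [p,r] + [p,q]. For instance
  ∂BDE = DE − BE + BD,
  ∂ADF = DF − AF + AD.
The 10×5 boundary matrix has rank 5 and Smith normal form diag(1,1,1,1,1).

Now H_k = ker ∂_k / im ∂_{k+1}, so:

  H_0: rank C_0 − rank ∂_1 = 5 − 4 = 1, and the invariant factors of ∂_1 are all 1, so H_0 = Z.
  H_1: rank ker ∂_1 − rank ∂_2 = (10 − 4) − 5 = 1, and the invariant factors of ∂_2 are all 1, so H_1 = Z.
  H_2: rank ker ∂_2 − rank ∂_3 = (5 − 5) − 0 = 0, and there is no ∂_3, so H_2 = 0.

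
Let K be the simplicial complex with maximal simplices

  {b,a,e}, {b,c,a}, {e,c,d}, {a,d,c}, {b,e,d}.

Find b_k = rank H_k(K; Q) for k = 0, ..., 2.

b_0 = 1, b_1 = 1, b_2 = 0.

We work with the vertex ordering a < b < c < d < e. The simplices of K, each written with vertices in increasing order, are:

  0-simplices (5): a, b, c, d, e
  1-simplices (10): ab, ac, ad, ae, bc, bd, be, cd, ce, de
  2-simplices (5): abc, abe, acd, bde, cde

giving chain groups C_0 ≅ Z^5, C_1 ≅ Z^10, C_2 ≅ Z^5.

The boundary map ∂_1: C_1 → C_0 sends each edge [p,q] (with p < q) to q − p. For instance
  ∂ce = e − c.
As a 5×10 matrix over Z this has rank 4, with invariant factors (1,1,1,1).

Boundary ∂_2: C_2 → C_1 acts by ∂[p,q,r] = [q,r] − [p,r] + [p,q]. For instance
  ∂abc = bc − ac + ab,
  ∂abe = be − ae + ab.
This gives a 10×5 integer matrix of rank 5; reducing to Smith normal form yields diagonal entries (1,1,1,1,1).

Now H_k = ker ∂_k / im ∂_{k+1}, so:

  H_0: rank C_0 − rank ∂_1 = 5 − 4 = 1, and the invariant factors of ∂_1 are all 1, so H_0 ≅ Z.
  H_1: rank ker ∂_1 − rank ∂_2 = (10 − 4) − 5 = 1, and the invariant factors of ∂_2 are all 1, so H_1 ≅ Z.
  H_2: rank ker ∂_2 − rank ∂_3 = (5 − 5) − 0 = 0, and there is no ∂_3, so H_2 ≅ 0.

Hence the Betti numbers are b_0 = 1, b_1 = 1, b_2 = 0.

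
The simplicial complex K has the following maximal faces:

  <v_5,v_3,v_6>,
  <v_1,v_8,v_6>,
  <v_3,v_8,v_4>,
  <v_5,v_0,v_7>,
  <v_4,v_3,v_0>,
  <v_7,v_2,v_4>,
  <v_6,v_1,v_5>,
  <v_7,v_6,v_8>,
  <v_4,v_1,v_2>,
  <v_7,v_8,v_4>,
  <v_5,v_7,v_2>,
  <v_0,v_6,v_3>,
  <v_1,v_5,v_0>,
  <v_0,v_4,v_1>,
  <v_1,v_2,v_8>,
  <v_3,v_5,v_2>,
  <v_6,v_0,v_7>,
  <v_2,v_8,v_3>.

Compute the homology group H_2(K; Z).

H_2 ≅ 0.

Take the total order v_0 < v_1 < v_2 < v_3 < v_4 < v_5 < v_6 < v_7 < v_8 on the vertex set. Then K (dimension 2) consists of the simplices:

  0-simplices (9): [v_0], [v_1], [v_2], [v_3], [v_4], [v_5], [v_6], [v_7], [v_8]
  1-simplices (27): (27 of them)
  2-simplices (18): (18 of them)

so the chain groups are C_0 ≅ Z^9, C_1 ≅ Z^27, C_2 ≅ Z^18.

∂_1: C_1 → C_0 is given by ∂[p,q] = [q] − [p].
As a 9×27 matrix over Z this has rank 8, with invariant factors (1,1,1,1,1,1,1,1).

The boundary map ∂_2: C_2 → C_1 maps a triangle to the signed sum of its edges. For instance
  ∂[v_2,v_5,v_7] = [v_5,v_7] − [v_2,v_7] + [v_2,v_5],
  ∂[v_0,v_6,v_7] = [v_6,v_7] − [v_0,v_7] + [v_0,v_6].
The 27×18 boundary matrix has rank 18 and Smith normal form diag(1,1,1,1,1,1,1,1,1,1,1,1,1,1,1,1,1,2).

From H_k ≅ ker(∂_k) / im(∂_{k+1}) we obtain:

  H_2: rank ker ∂_2 − rank ∂_3 = (18 − 18) − 0 = 0, and there is no ∂_3, so H_2 = 0.

(K is a triangulation of the Klein bottle.)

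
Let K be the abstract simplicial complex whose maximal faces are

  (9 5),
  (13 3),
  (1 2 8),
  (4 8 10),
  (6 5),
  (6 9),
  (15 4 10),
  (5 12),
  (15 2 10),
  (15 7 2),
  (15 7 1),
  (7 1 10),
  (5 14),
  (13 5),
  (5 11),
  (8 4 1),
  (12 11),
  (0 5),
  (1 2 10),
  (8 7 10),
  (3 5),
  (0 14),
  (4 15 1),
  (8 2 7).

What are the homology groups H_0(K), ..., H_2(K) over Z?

Order the vertices as 0 < 1 < 2 < 3 < 4 < 5 < 6 < 7 < 8 < 9 < 10 < 11 < 12 < 13 < 14 < 15. Listing each simplex with vertices in this order, K has dimension 2 with simplices:

  0-simplices (16): [0], [1], [2], [3], [4], [5], [6], [7], [8], [9], [10], [11], [12], [13], [14], [15]
  1-simplices (30): (30 of them)
  2-simplices (12): [1,2,8], [1,2,10], [1,4,8], [1,4,15], [1,7,10], [1,7,15], [2,7,8], [2,7,15], [2,10,15], [4,8,10], [4,10,15], [7,8,10]

Hence C_0 ≅ Z^16, C_1 ≅ Z^30, C_2 ≅ Z^12.

The boundary map ∂_1: C_1 → C_0 is given by ∂[p,q] = [q] − [p].
The 16×30 boundary matrix has rank 14 and Smith normal form diag(1,1,1,1,1,1,1,1,1,1,1,1,1,1).

Boundary ∂_2: C_2 → C_1 acts by ∂[p,q,r] = [q,r] − [p,r] + [p,q]. For instance
  ∂[7,8,10] = [8,10] − [7,10] + [7,8],
  ∂[2,10,15] = [10,15] − [2,15] + [2,10].
The resulting 30×12 matrix has rank 12, and its Smith normal form has invariant factors (1,1,1,1,1,1,1,1,1,1,1,2).

Now H_k = ker ∂_k / im ∂_{k+1}, so:

  H_0: rank C_0 − rank ∂_1 = 16 − 14 = 2, and the invariant factors of ∂_1 are all 1, so H_0 ≅ Z^2.
  H_1: rank ker ∂_1 − rank ∂_2 = (30 − 14) − 12 = 4, and ∂_2 has invariant factor 2 > 1, so H_1 ≅ Z^4 × Z/2.
  H_2: rank ker ∂_2 − rank ∂_3 = (12 − 12) − 0 = 0, and there is no ∂_3, so H_2 ≅ 0.

H_0 ≅ Z^2,  H_1 ≅ Z^4 × Z/2,  H_2 = 0.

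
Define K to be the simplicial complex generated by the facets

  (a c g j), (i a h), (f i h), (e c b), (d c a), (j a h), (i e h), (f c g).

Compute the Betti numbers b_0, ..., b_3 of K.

b_0 = 1, b_1 = 2, b_2 = 0, b_3 = 0.

Order the vertices as a < b < c < d < e < f < g < h < i < j. Listing each simplex with vertices in this order, K has dimension 3 with simplices:

  0-simplices (10): a, b, c, d, e, f, g, h, i, j
  1-simplices (21): ac, ad, ag, ah, ai, aj, bc, be, cd, ce, cf, cg, cj, eh, ei, fg, fh, fi, gj, hi, hj
  2-simplices (11): acd, acg, acj, agj, ahi, ahj, bce, cfg, cgj, ehi, fhi
  3-simplices (1): acgj

so the chain groups are C_0 ≅ Z^10, C_1 ≅ Z^21, C_2 ≅ Z^11, C_3 ≅ Z^1.

∂_1: C_1 → C_0 maps an edge to its endpoints' difference, ∂[p,q] = q − p.
This gives a 10×21 integer matrix of rank 9; reducing to Smith normal form yields diagonal entries (1,1,1,1,1,1,1,1,1).

∂_2: C_2 → C_1 maps a triangle to the signed sum of its edges. For instance
  ∂acj = cj − aj + ac,
  ∂fhi = hi − fi + fh.
The resulting 21×11 matrix has rank 10, and its Smith normal form has invariant factors (1,1,1,1,1,1,1,1,1,1).

The boundary map ∂_3: C_3 → C_2 sends each 3-simplex σ to the alternating sum Σ_i (−1)^i (σ with its i-th vertex removed). For instance
  ∂acgj = cgj − agj + acj − acg.
The resulting 11×1 matrix has rank 1, and its Smith normal form has invariant factors (1).

From H_k ≅ ker(∂_k) / im(∂_{k+1}) we obtain:

  H_0: rank C_0 − rank ∂_1 = 10 − 9 = 1, and the invariant factors of ∂_1 are all 1, so H_0 ≅ Z.
  H_1: rank ker ∂_1 − rank ∂_2 = (21 − 9) − 10 = 2, and the invariant factors of ∂_2 are all 1, so H_1 ≅ Z^2.
  H_2: rank ker ∂_2 − rank ∂_3 = (11 − 10) − 1 = 0, and the invariant factors of ∂_3 are all 1, so H_2 ≅ 0.
  H_3: rank ker ∂_3 − rank ∂_4 = (1 − 1) − 0 = 0, and there is no ∂_4, so H_3 ≅ 0.

Hence the Betti numbers are b_0 = 1, b_1 = 2, b_2 = 0, b_3 = 0.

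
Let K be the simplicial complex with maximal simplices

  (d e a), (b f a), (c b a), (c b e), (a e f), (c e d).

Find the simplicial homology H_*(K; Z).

H_0 ≅ Z,  H_1 ≅ Z,  H_2 = 0.

Order the vertices as a < b < c < d < e < f. Listing each simplex with vertices in this order, K has dimension 2 with simplices:

  0-simplices (6): a, b, c, d, e, f
  1-simplices (12): ab, ac, ad, ae, af, bc, be, bf, cd, ce, de, ef
  2-simplices (6): abc, abf, ade, aef, bce, cde

so the chain groups are C_0 ≅ Z^6, C_1 ≅ Z^12, C_2 ≅ Z^6.

The boundary map ∂_1: C_1 → C_0 sends each edge [p,q] (with p < q) to q − p. For instance
  ∂be = e − b.
The 6×12 boundary matrix has rank 5 and Smith normal form diag(1,1,1,1,1).

∂_2: C_2 → C_1 acts by ∂[p,q,r] = [q,r] − [p,r] + [p,q]. For instance
  ∂bce = ce − be + bc,
  ∂aef = ef − af + ae.
This gives a 12×6 integer matrix of rank 6; reducing to Smith normal form yields diagonal entries (1,1,1,1,1,1).

Reading off H_k = ker ∂_k / im ∂_{k+1}:

  H_0: rank C_0 − rank ∂_1 = 6 − 5 = 1, and the invariant factors of ∂_1 are all 1, so H_0 ≅ Z.
  H_1: rank ker ∂_1 − rank ∂_2 = (12 − 5) − 6 = 1, and the invariant factors of ∂_2 are all 1, so H_1 ≅ Z.
  H_2: rank ker ∂_2 − rank ∂_3 = (6 − 6) − 0 = 0, and there is no ∂_3, so H_2 ≅ 0.

As a check, the Euler characteristic is 6 − 12 + 6 = 0, which agrees with 1 − 1 + 0 = 0.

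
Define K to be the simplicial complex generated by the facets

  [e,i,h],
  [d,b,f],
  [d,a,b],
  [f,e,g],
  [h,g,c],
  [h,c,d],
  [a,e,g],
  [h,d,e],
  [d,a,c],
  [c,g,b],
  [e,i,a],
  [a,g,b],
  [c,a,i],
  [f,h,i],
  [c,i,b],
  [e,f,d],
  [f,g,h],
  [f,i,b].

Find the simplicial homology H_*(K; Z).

H_0 ≅ Z,  H_1 ≅ Z ⊕ Z/2,  H_2 = 0.

We work with the vertex ordering a < b < c < d < e < f < g < h < i. The simplices of K, each written with vertices in increasing order, are:

  0-simplices (9): a, b, c, d, e, f, g, h, i
  1-simplices (27): ab, ac, ad, ae, ag, ai, bc, bd, bf, bg, bi, cd, cg, ch, ci, de, df, dh, ef, eg, eh, ei, fg, fh, fi, gh, hi
  2-simplices (18): abd, abg, acd, aci, aeg, aei, bcg, bci, bdf, bfi, cdh, cgh, def, deh, efg, ehi, fgh, fhi

so the chain groups are C_0 ≅ Z^9, C_1 ≅ Z^27, C_2 ≅ Z^18.

Boundary ∂_1: C_1 → C_0 sends each edge [p,q] (with p < q) to q − p. For instance
  ∂bf = f − b.
The 9×27 boundary matrix has rank 8 and Smith normal form diag(1,1,1,1,1,1,1,1).

The boundary map ∂_2: C_2 → C_1 acts by ∂[p,q,r] = [q,r] − [p,r] + [p,q]. For instance
  ∂cgh = gh − ch + cg,
  ∂def = ef − df + de.
As a 27×18 matrix over Z this has rank 18, with invariant factors (1,1,1,1,1,1,1,1,1,1,1,1,1,1,1,1,1,2).

Computing H_k = (kernel of ∂_k) / (image of ∂_{k+1}):

  H_0: rank C_0 − rank ∂_1 = 9 − 8 = 1, and the invariant factors of ∂_1 are all 1, so H_0 ≅ Z.
  H_1: rank ker ∂_1 − rank ∂_2 = (27 − 8) − 18 = 1, and ∂_2 has invariant factor 2 > 1, so H_1 ≅ Z ⊕ Z/2.
  H_2: rank ker ∂_2 − rank ∂_3 = (18 − 18) − 0 = 0, and there is no ∂_3, so H_2 ≅ 0.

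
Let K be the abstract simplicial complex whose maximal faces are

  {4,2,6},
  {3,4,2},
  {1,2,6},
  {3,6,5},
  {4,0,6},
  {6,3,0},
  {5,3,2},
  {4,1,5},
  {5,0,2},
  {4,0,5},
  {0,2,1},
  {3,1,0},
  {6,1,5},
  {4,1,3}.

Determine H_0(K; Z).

H_0 = Z.

Fix the vertex order 0 < 1 < 2 < 3 < 4 < 5 < 6 and write every simplex with vertices in increasing order. Then dim K = 2 and the simplices of K are:

  0-simplices (7): [0], [1], [2], [3], [4], [5], [6]
  1-simplices (21): [0,1], [0,2], [0,3], [0,4], [0,5], [0,6], [1,2], [1,3], [1,4], [1,5], [1,6], [2,3], [2,4], [2,5], [2,6], [3,4], [3,5], [3,6], [4,5], [4,6], [5,6]
  2-simplices (14): [0,1,2], [0,1,3], [0,2,5], [0,3,6], [0,4,5], [0,4,6], [1,2,6], [1,3,4], [1,4,5], [1,5,6], [2,3,4], [2,3,5], [2,4,6], [3,5,6]

Hence C_0 ≅ Z^7, C_1 ≅ Z^21, C_2 ≅ Z^14.

The boundary map ∂_1: C_1 → C_0 is given by ∂[p,q] = [q] − [p]. For instance
  ∂[2,6] = [6] − [2].
As a 7×21 matrix over Z this has rank 6, with invariant factors (1,1,1,1,1,1).

Boundary ∂_2: C_2 → C_1 sends each 2-simplex [p,q,r] to [q,r] − [p,r] + [p,q]. For instance
  ∂[1,5,6] = [5,6] − [1,6] + [1,5],
  ∂[1,3,4] = [3,4] − [1,4] + [1,3].
The 21×14 boundary matrix has rank 13 and Smith normal form diag(1,1,1,1,1,1,1,1,1,1,1,1,1).

Now H_k = ker ∂_k / im ∂_{k+1}, so:

  H_0: rank C_0 − rank ∂_1 = 7 − 6 = 1, and the invariant factors of ∂_1 are all 1, so H_0 = Z.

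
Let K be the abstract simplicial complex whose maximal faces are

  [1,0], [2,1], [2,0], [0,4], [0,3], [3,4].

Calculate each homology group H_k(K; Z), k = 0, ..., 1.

K has 5 vertices, 6 edges.
rank ∂_0 = 0, rank ∂_1 = 4 ⇒ b_0 = 5 − 0 − 4 = 1; all invariant factors of ∂_1 are 1 so no torsion. So H_0 ≅ Z.
rank ∂_1 = 4, rank ∂_2 = 0 ⇒ b_1 = 6 − 4 − 0 = 2. So H_1 ≅ Z^2.

H_0 = Z,  H_1 = Z^2.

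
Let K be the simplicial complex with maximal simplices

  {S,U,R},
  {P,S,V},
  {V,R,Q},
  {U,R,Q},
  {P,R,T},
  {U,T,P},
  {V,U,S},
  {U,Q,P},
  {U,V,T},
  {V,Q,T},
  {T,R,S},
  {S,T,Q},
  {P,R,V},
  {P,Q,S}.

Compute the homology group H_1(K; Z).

H_1 ≅ Z^2.

Take the total order P < Q < R < S < T < U < V on the vertex set. Then K (dimension 2) consists of the simplices:

  0-simplices (7): P, Q, R, S, T, U, V
  1-simplices (21): PQ, PR, PS, PT, PU, PV, QR, QS, QT, QU, QV, RS, RT, RU, RV, ST, SU, SV, TU, TV, UV
  2-simplices (14): PQS, PQU, PRT, PRV, PSV, PTU, QRU, QRV, QST, QTV, RST, RSU, SUV, TUV

giving chain groups C_0 ≅ Z^7, C_1 ≅ Z^21, C_2 ≅ Z^14.

Boundary ∂_1: C_1 → C_0 maps an edge to its endpoints' difference, ∂[p,q] = q − p. For instance
  ∂RU = U − R.
The 7×21 boundary matrix has rank 6 and Smith normal form diag(1,1,1,1,1,1).

∂_2: C_2 → C_1 sends each 2-simplex [p,q,r] to [q,r] − [p,r] + [p,q]. For instance
  ∂QTV = TV − QV + QT,
  ∂PRV = RV − PV + PR.
As a 21×14 matrix over Z this has rank 13, with invariant factors (1,1,1,1,1,1,1,1,1,1,1,1,1).

Reading off H_k = ker ∂_k / im ∂_{k+1}:

  H_1: rank ker ∂_1 − rank ∂_2 = (21 − 6) − 13 = 2, and the invariant factors of ∂_2 are all 1, so H_1 ≅ Z^2.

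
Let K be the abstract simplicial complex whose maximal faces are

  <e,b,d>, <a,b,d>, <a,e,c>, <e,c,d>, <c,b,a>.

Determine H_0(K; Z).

H_0 = Z.

Fix the vertex order a < b < c < d < e and write every simplex with vertices in increasing order. Then dim K = 2 and the simplices of K are:

  0-simplices (5): a, b, c, d, e
  1-simplices (10): ab, ac, ad, ae, bc, bd, be, cd, ce, de
  2-simplices (5): abc, abd, ace, bde, cde

Hence C_0 ≅ Z^5, C_1 ≅ Z^10, C_2 ≅ Z^5.

The boundary map ∂_1: C_1 → C_0 is given by ∂[p,q] = [q] − [p]. For instance
  ∂ce = e − c.
As a 5×10 matrix over Z this has rank 4, with invariant factors (1,1,1,1).

Boundary ∂_2: C_2 → C_1 acts by ∂[p,q,r] = [q,r] − [p,r] + [p,q]. For instance
  ∂cde = de − ce + cd,
  ∂ace = ce − ae + ac.
This gives a 10×5 integer matrix of rank 5; reducing to Smith normal form yields diagonal entries (1,1,1,1,1).

Computing H_k = (kernel of ∂_k) / (image of ∂_{k+1}):

  H_0: rank C_0 − rank ∂_1 = 5 − 4 = 1, and the invariant factors of ∂_1 are all 1, so H_0 = Z.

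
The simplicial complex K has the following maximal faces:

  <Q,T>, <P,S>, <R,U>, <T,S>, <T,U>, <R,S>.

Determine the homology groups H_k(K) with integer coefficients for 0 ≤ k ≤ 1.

H_0 = Z,  H_1 = Z.

Order the vertices as P < Q < R < S < T < U. Listing each simplex with vertices in this order, K has dimension 1 with simplices:

  0-simplices (6): P, Q, R, S, T, U
  1-simplices (6): PS, QT, RS, RU, ST, TU

Hence C_0 ≅ Z^6, C_1 ≅ Z^6.

Boundary ∂_1: C_1 → C_0 sends each edge [p,q] (with p < q) to q − p.
As a 6×6 matrix over Z this has rank 5, with invariant factors (1,1,1,1,1).

From H_k ≅ ker(∂_k) / im(∂_{k+1}) we obtain:

  H_0: rank C_0 − rank ∂_1 = 6 − 5 = 1, and the invariant factors of ∂_1 are all 1, so H_0 ≅ Z.
  H_1: rank ker ∂_1 − rank ∂_2 = (6 − 5) − 0 = 1, and there is no ∂_2, so H_1 ≅ Z.

As a check, the Euler characteristic is 6 − 6 = 0, which agrees with 1 − 1 = 0.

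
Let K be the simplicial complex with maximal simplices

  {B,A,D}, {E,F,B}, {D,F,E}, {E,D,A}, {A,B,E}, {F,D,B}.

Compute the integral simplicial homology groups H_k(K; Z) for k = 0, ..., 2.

H_0 ≅ Z,  H_1 = 0,  H_2 ≅ Z.

Take the total order A < B < D < E < F on the vertex set. Then K (dimension 2) consists of the simplices:

  0-simplices (5): A, B, D, E, F
  1-simplices (9): AB, AD, AE, BD, BE, BF, DE, DF, EF
  2-simplices (6): ABD, ABE, ADE, BDF, BEF, DEF

giving chain groups C_0 ≅ Z^5, C_1 ≅ Z^9, C_2 ≅ Z^6.

∂_1: C_1 → C_0 is given by ∂[p,q] = [q] − [p]. For instance
  ∂AE = E − A.
This gives a 5×9 integer matrix of rank 4; reducing to Smith normal form yields diagonal entries (1,1,1,1).

Boundary ∂_2: C_2 → C_1 sends each 2-simplex [p,q,r] to [q,r] − [p,r] + [p,q]. For instance
  ∂BEF = EF − BF + BE,
  ∂BDF = DF − BF + BD.
As a 9×6 matrix over Z this has rank 5, with invariant factors (1,1,1,1,1).

Reading off H_k = ker ∂_k / im ∂_{k+1}:

  H_0: rank C_0 − rank ∂_1 = 5 − 4 = 1, and the invariant factors of ∂_1 are all 1, so H_0 = Z.
  H_1: rank ker ∂_1 − rank ∂_2 = (9 − 4) − 5 = 0, and the invariant factors of ∂_2 are all 1, so H_1 = 0.
  H_2: rank ker ∂_2 − rank ∂_3 = (6 − 5) − 0 = 1, and there is no ∂_3, so H_2 = Z.

As a check, the Euler characteristic is 5 − 9 + 6 = 2, which agrees with 1 − 0 + 1 = 2.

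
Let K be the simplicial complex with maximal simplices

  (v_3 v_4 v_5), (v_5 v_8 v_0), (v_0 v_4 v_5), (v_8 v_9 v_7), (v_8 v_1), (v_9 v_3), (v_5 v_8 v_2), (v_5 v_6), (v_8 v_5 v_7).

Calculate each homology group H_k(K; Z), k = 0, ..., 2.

H_0 ≅ Z,  H_1 ≅ Z,  H_2 = 0.

Fix the vertex order v_0 < v_1 < v_2 < v_3 < v_4 < v_5 < v_6 < v_7 < v_8 < v_9 and write every simplex with vertices in increasing order. Then dim K = 2 and the simplices of K are:

  0-simplices (10): [v_0], [v_1], [v_2], [v_3], [v_4], [v_5], [v_6], [v_7], [v_8], [v_9]
  1-simplices (16): (16 of them)
  2-simplices (6): [v_0,v_4,v_5], [v_0,v_5,v_8], [v_2,v_5,v_8], [v_3,v_4,v_5], [v_5,v_7,v_8], [v_7,v_8,v_9]

Hence C_0 ≅ Z^10, C_1 ≅ Z^16, C_2 ≅ Z^6.

The boundary map ∂_1: C_1 → C_0 sends each edge [p,q] (with p < q) to q − p. For instance
  ∂[v_1,v_8] = [v_8] − [v_1].
The resulting 10×16 matrix has rank 9, and its Smith normal form has invariant factors (1,1,1,1,1,1,1,1,1).

The boundary map ∂_2: C_2 → C_1 maps a triangle to the signed sum of its edges. For instance
  ∂[v_5,v_7,v_8] = [v_7,v_8] − [v_5,v_8] + [v_5,v_7],
  ∂[v_2,v_5,v_8] = [v_5,v_8] − [v_2,v_8] + [v_2,v_5].
This gives a 16×6 integer matrix of rank 6; reducing to Smith normal form yields diagonal entries (1,1,1,1,1,1).

Reading off H_k = ker ∂_k / im ∂_{k+1}:

  H_0: rank C_0 − rank ∂_1 = 10 − 9 = 1, and the invariant factors of ∂_1 are all 1, so H_0 = Z.
  H_1: rank ker ∂_1 − rank ∂_2 = (16 − 9) − 6 = 1, and the invariant factors of ∂_2 are all 1, so H_1 = Z.
  H_2: rank ker ∂_2 − rank ∂_3 = (6 − 6) − 0 = 0, and there is no ∂_3, so H_2 = 0.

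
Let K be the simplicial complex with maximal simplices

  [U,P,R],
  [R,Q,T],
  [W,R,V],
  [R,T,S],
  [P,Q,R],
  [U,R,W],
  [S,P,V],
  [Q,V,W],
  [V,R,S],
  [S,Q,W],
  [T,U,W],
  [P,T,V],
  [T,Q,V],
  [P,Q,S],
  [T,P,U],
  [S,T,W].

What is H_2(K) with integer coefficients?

H_2 = Z.

We work with the vertex ordering P < Q < R < S < T < U < V < W. The simplices of K, each written with vertices in increasing order, are:

  0-simplices (8): P, Q, R, S, T, U, V, W
  1-simplices (24): PQ, PR, PS, PT, PU, PV, QR, QS, QT, QV, QW, RS, RT, RU, RV, RW, ST, SV, SW, TU, TV, TW, UW, VW
  2-simplices (16): PQR, PQS, PRU, PSV, PTU, PTV, QRT, QSW, QTV, QVW, RST, RSV, RUW, RVW, STW, TUW

Hence C_0 ≅ Z^8, C_1 ≅ Z^24, C_2 ≅ Z^16.

The boundary map ∂_1: C_1 → C_0 sends each edge [p,q] (with p < q) to q − p. For instance
  ∂QW = W − Q.
The 8×24 boundary matrix has rank 7 and Smith normal form diag(1,1,1,1,1,1,1).

∂_2: C_2 → C_1 acts by ∂[p,q,r] = [q,r] − [p,r] + [p,q]. For instance
  ∂PQS = QS − PS + PQ,
  ∂PTV = TV − PV + PT.
This gives a 24×16 integer matrix of rank 15; reducing to Smith normal form yields diagonal entries (1,1,1,1,1,1,1,1,1,1,1,1,1,1,1).

Computing H_k = (kernel of ∂_k) / (image of ∂_{k+1}):

  H_2: rank ker ∂_2 − rank ∂_3 = (16 − 15) − 0 = 1, and there is no ∂_3, so H_2 = Z.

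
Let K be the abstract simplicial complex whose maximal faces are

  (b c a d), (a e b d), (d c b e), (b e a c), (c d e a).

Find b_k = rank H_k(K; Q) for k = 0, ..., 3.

We work with the vertex ordering a < b < c < d < e. The simplices of K, each written with vertices in increasing order, are:

  0-simplices (5): a, b, c, d, e
  1-simplices (10): ab, ac, ad, ae, bc, bd, be, cd, ce, de
  2-simplices (10): abc, abd, abe, acd, ace, ade, bcd, bce, bde, cde
  3-simplices (5): abcd, abce, abde, acde, bcde

Hence C_0 ≅ Z^5, C_1 ≅ Z^10, C_2 ≅ Z^10, C_3 ≅ Z^5.

∂_1: C_1 → C_0 is given by ∂[p,q] = [q] − [p]. For instance
  ∂ac = c − a.
The resulting 5×10 matrix has rank 4, and its Smith normal form has invariant factors (1,1,1,1).

The boundary map ∂_2: C_2 → C_1 sends each 2-simplex [p,q,r] to [q,r] − [p,r] + [p,q]. For instance
  ∂ace = ce − ae + ac,
  ∂bce = ce − be + bc.
The 10×10 boundary matrix has rank 6 and Smith normal form diag(1,1,1,1,1,1).

∂_3: C_3 → C_2 sends each 3-simplex σ to the alternating sum Σ_i (−1)^i (σ with its i-th vertex removed). For instance
  ∂acde = cde − ade + ace − acd,
  ∂abce = bce − ace + abe − abc.
The 10×5 boundary matrix has rank 4 and Smith normal form diag(1,1,1,1).

From H_k ≅ ker(∂_k) / im(∂_{k+1}) we obtain:

  H_0: rank C_0 − rank ∂_1 = 5 − 4 = 1, and the invariant factors of ∂_1 are all 1, so H_0 = Z.
  H_1: rank ker ∂_1 − rank ∂_2 = (10 − 4) − 6 = 0, and the invariant factors of ∂_2 are all 1, so H_1 = 0.
  H_2: rank ker ∂_2 − rank ∂_3 = (10 − 6) − 4 = 0, and the invariant factors of ∂_3 are all 1, so H_2 = 0.
  H_3: rank ker ∂_3 − rank ∂_4 = (5 − 4) − 0 = 1, and there is no ∂_4, so H_3 = Z.

Hence the Betti numbers are b_0 = 1, b_1 = 0, b_2 = 0, b_3 = 1.

b_0 = 1, b_1 = 0, b_2 = 0, b_3 = 1.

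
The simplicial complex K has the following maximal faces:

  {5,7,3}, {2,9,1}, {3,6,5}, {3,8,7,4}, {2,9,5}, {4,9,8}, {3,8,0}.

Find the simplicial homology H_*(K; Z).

Take the total order 0 < 1 < 2 < 3 < 4 < 5 < 6 < 7 < 8 < 9 on the vertex set. Then K (dimension 3) consists of the simplices:

  0-simplices (10): [0], [1], [2], [3], [4], [5], [6], [7], [8], [9]
  1-simplices (19): [0,3], [0,8], [1,2], [1,9], [2,5], [2,9], [3,4], [3,5], [3,6], [3,7], [3,8], [4,7], [4,8], [4,9], [5,6], [5,7], [5,9], [7,8], [8,9]
  2-simplices (10): [0,3,8], [1,2,9], [2,5,9], [3,4,7], [3,4,8], [3,5,6], [3,5,7], [3,7,8], [4,7,8], [4,8,9]
  3-simplices (1): [3,4,7,8]

Hence C_0 ≅ Z^10, C_1 ≅ Z^19, C_2 ≅ Z^10, C_3 ≅ Z^1.

∂_1: C_1 → C_0 is given by ∂[p,q] = [q] − [p].
As a 10×19 matrix over Z this has rank 9, with invariant factors (1,1,1,1,1,1,1,1,1).

Boundary ∂_2: C_2 → C_1 sends each 2-simplex [p,q,r] to [q,r] − [p,r] + [p,q]. For instance
  ∂[2,5,9] = [5,9] − [2,9] + [2,5],
  ∂[3,5,7] = [5,7] − [3,7] + [3,5].
This gives a 19×10 integer matrix of rank 9; reducing to Smith normal form yields diagonal entries (1,1,1,1,1,1,1,1,1).

The boundary map ∂_3: C_3 → C_2 sends each 3-simplex σ to the alternating sum Σ_i (−1)^i (σ with its i-th vertex removed). For instance
  ∂[3,4,7,8] = [4,7,8] − [3,7,8] + [3,4,8] − [3,4,7].
The 10×1 boundary matrix has rank 1 and Smith normal form diag(1).

Reading off H_k = ker ∂_k / im ∂_{k+1}:

  H_0: rank C_0 − rank ∂_1 = 10 − 9 = 1, and the invariant factors of ∂_1 are all 1, so H_0 ≅ Z.
  H_1: rank ker ∂_1 − rank ∂_2 = (19 − 9) − 9 = 1, and the invariant factors of ∂_2 are all 1, so H_1 ≅ Z.
  H_2: rank ker ∂_2 − rank ∂_3 = (10 − 9) − 1 = 0, and the invariant factors of ∂_3 are all 1, so H_2 ≅ 0.
  H_3: rank ker ∂_3 − rank ∂_4 = (1 − 1) − 0 = 0, and there is no ∂_4, so H_3 ≅ 0.

As a check, the Euler characteristic is 10 − 19 + 10 − 1 = 0, which agrees with 1 − 1 + 0 − 0 = 0.

H_0 = Z,  H_1 = Z,  H_2 = 0,  H_3 = 0.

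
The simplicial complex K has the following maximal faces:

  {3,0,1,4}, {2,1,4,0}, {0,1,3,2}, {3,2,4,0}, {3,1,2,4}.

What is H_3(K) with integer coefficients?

Order the vertices as 0 < 1 < 2 < 3 < 4. Listing each simplex with vertices in this order, K has dimension 3 with simplices:

  0-simplices (5): [0], [1], [2], [3], [4]
  1-simplices (10): [0,1], [0,2], [0,3], [0,4], [1,2], [1,3], [1,4], [2,3], [2,4], [3,4]
  2-simplices (10): [0,1,2], [0,1,3], [0,1,4], [0,2,3], [0,2,4], [0,3,4], [1,2,3], [1,2,4], [1,3,4], [2,3,4]
  3-simplices (5): [0,1,2,3], [0,1,2,4], [0,1,3,4], [0,2,3,4], [1,2,3,4]

Hence C_0 ≅ Z^5, C_1 ≅ Z^10, C_2 ≅ Z^10, C_3 ≅ Z^5.

The boundary map ∂_1: C_1 → C_0 sends each edge [p,q] (with p < q) to q − p. For instance
  ∂[2,3] = [3] − [2].
This gives a 5×10 integer matrix of rank 4; reducing to Smith normal form yields diagonal entries (1,1,1,1).

The boundary map ∂_2: C_2 → C_1 sends each 2-simplex [p,q,r] to [q,r] − [p,r] + [p,q]. For instance
  ∂[0,2,4] = [2,4] − [0,4] + [0,2],
  ∂[1,2,3] = [2,3] − [1,3] + [1,2].
The resulting 10×10 matrix has rank 6, and its Smith normal form has invariant factors (1,1,1,1,1,1).

∂_3: C_3 → C_2 sends each 3-simplex σ to the alternating sum Σ_i (−1)^i (σ with its i-th vertex removed). For instance
  ∂[0,1,2,3] = [1,2,3] − [0,2,3] + [0,1,3] − [0,1,2],
  ∂[1,2,3,4] = [2,3,4] − [1,3,4] + [1,2,4] − [1,2,3].
This gives a 10×5 integer matrix of rank 4; reducing to Smith normal form yields diagonal entries (1,1,1,1).

Now H_k = ker ∂_k / im ∂_{k+1}, so:

  H_3: rank ker ∂_3 − rank ∂_4 = (5 − 4) − 0 = 1, and there is no ∂_4, so H_3 = Z.

H_3 = Z.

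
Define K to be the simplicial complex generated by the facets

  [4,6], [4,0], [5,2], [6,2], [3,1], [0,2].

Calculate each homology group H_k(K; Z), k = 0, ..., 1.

H_0 ≅ Z^2,  H_1 ≅ Z.

Take the total order 0 < 1 < 2 < 3 < 4 < 5 < 6 on the vertex set. Then K (dimension 1) consists of the simplices:

  0-simplices (7): [0], [1], [2], [3], [4], [5], [6]
  1-simplices (6): [0,2], [0,4], [1,3], [2,5], [2,6], [4,6]

so the chain groups are C_0 ≅ Z^7, C_1 ≅ Z^6.

The boundary map ∂_1: C_1 → C_0 maps an edge to its endpoints' difference, ∂[p,q] = q − p.
The resulting 7×6 matrix has rank 5, and its Smith normal form has invariant factors (1,1,1,1,1).

From H_k ≅ ker(∂_k) / im(∂_{k+1}) we obtain:

  H_0: rank C_0 − rank ∂_1 = 7 − 5 = 2, and the invariant factors of ∂_1 are all 1, so H_0 ≅ Z^2.
  H_1: rank ker ∂_1 − rank ∂_2 = (6 − 5) − 0 = 1, and there is no ∂_2, so H_1 ≅ Z.

As a check, the Euler characteristic is 7 − 6 = 1, which agrees with 2 − 1 = 1.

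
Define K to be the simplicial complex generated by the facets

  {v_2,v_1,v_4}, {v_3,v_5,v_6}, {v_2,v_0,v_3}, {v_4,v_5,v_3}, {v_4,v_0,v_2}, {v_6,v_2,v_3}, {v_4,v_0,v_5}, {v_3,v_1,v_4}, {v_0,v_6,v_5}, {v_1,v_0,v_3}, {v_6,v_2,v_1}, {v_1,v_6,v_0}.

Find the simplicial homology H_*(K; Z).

H_0 ≅ Z,  H_1 ≅ Z/2,  H_2 = 0.

We work with the vertex ordering v_0 < v_1 < v_2 < v_3 < v_4 < v_5 < v_6. The simplices of K, each written with vertices in increasing order, are:

  0-simplices (7): [v_0], [v_1], [v_2], [v_3], [v_4], [v_5], [v_6]
  1-simplices (18): (18 of them)
  2-simplices (12): (12 of them)

giving chain groups C_0 ≅ Z^7, C_1 ≅ Z^18, C_2 ≅ Z^12.

The boundary map ∂_1: C_1 → C_0 is given by ∂[p,q] = [q] − [p].
The 7×18 boundary matrix has rank 6 and Smith normal form diag(1,1,1,1,1,1).

The boundary map ∂_2: C_2 → C_1 acts by ∂[p,q,r] = [q,r] − [p,r] + [p,q]. For instance
  ∂[v_0,v_1,v_6] = [v_1,v_6] − [v_0,v_6] + [v_0,v_1],
  ∂[v_0,v_2,v_3] = [v_2,v_3] − [v_0,v_3] + [v_0,v_2].
As a 18×12 matrix over Z this has rank 12, with invariant factors (1,1,1,1,1,1,1,1,1,1,1,2).

Now H_k = ker ∂_k / im ∂_{k+1}, so:

  H_0: rank C_0 − rank ∂_1 = 7 − 6 = 1, and the invariant factors of ∂_1 are all 1, so H_0 ≅ Z.
  H_1: rank ker ∂_1 − rank ∂_2 = (18 − 6) − 12 = 0, and ∂_2 has invariant factor 2 > 1, so H_1 ≅ Z/2.
  H_2: rank ker ∂_2 − rank ∂_3 = (12 − 12) − 0 = 0, and there is no ∂_3, so H_2 ≅ 0.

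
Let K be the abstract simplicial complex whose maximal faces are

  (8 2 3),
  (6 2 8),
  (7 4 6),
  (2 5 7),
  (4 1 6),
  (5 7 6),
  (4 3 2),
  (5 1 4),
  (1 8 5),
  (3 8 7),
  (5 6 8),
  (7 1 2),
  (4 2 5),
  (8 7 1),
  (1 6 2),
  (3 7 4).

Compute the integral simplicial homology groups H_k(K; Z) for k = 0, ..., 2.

H_0 = Z,  H_1 = Z^2,  H_2 = Z.

We work with the vertex ordering 1 < 2 < 3 < 4 < 5 < 6 < 7 < 8. The simplices of K, each written with vertices in increasing order, are:

  0-simplices (8): [1], [2], [3], [4], [5], [6], [7], [8]
  1-simplices (24): (24 of them)
  2-simplices (16): [1,2,6], [1,2,7], [1,4,5], [1,4,6], [1,5,8], [1,7,8], [2,3,4], [2,3,8], [2,4,5], [2,5,7], [2,6,8], [3,4,7], [3,7,8], [4,6,7], [5,6,7], [5,6,8]

giving chain groups C_0 ≅ Z^8, C_1 ≅ Z^24, C_2 ≅ Z^16.

Boundary ∂_1: C_1 → C_0 sends each edge [p,q] (with p < q) to q − p.
As a 8×24 matrix over Z this has rank 7, with invariant factors (1,1,1,1,1,1,1).

Boundary ∂_2: C_2 → C_1 sends each 2-simplex [p,q,r] to [q,r] − [p,r] + [p,q]. For instance
  ∂[2,4,5] = [4,5] − [2,5] + [2,4],
  ∂[4,6,7] = [6,7] − [4,7] + [4,6].
As a 24×16 matrix over Z this has rank 15, with invariant factors (1,1,1,1,1,1,1,1,1,1,1,1,1,1,1).

Now H_k = ker ∂_k / im ∂_{k+1}, so:

  H_0: rank C_0 − rank ∂_1 = 8 − 7 = 1, and the invariant factors of ∂_1 are all 1, so H_0 = Z.
  H_1: rank ker ∂_1 − rank ∂_2 = (24 − 7) − 15 = 2, and the invariant factors of ∂_2 are all 1, so H_1 = Z^2.
  H_2: rank ker ∂_2 − rank ∂_3 = (16 − 15) − 0 = 1, and there is no ∂_3, so H_2 = Z.

(K is a triangulation of the torus T^2.)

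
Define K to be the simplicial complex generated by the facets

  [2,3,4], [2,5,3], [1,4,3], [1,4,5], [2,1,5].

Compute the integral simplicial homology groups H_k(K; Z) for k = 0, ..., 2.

H_0 = Z,  H_1 = Z,  H_2 = 0.

We work with the vertex ordering 1 < 2 < 3 < 4 < 5. The simplices of K, each written with vertices in increasing order, are:

  0-simplices (5): [1], [2], [3], [4], [5]
  1-simplices (10): [1,2], [1,3], [1,4], [1,5], [2,3], [2,4], [2,5], [3,4], [3,5], [4,5]
  2-simplices (5): [1,2,5], [1,3,4], [1,4,5], [2,3,4], [2,3,5]

so the chain groups are C_0 ≅ Z^5, C_1 ≅ Z^10, C_2 ≅ Z^5.

∂_1: C_1 → C_0 maps an edge to its endpoints' difference, ∂[p,q] = q − p.
This gives a 5×10 integer matrix of rank 4; reducing to Smith normal form yields diagonal entries (1,1,1,1).

The boundary map ∂_2: C_2 → C_1 acts by ∂[p,q,r] = [q,r] − [p,r] + [p,q]. For instance
  ∂[1,2,5] = [2,5] − [1,5] + [1,2],
  ∂[1,4,5] = [4,5] − [1,5] + [1,4].
This gives a 10×5 integer matrix of rank 5; reducing to Smith normal form yields diagonal entries (1,1,1,1,1).

Reading off H_k = ker ∂_k / im ∂_{k+1}:

  H_0: rank C_0 − rank ∂_1 = 5 − 4 = 1, and the invariant factors of ∂_1 are all 1, so H_0 ≅ Z.
  H_1: rank ker ∂_1 − rank ∂_2 = (10 − 4) − 5 = 1, and the invariant factors of ∂_2 are all 1, so H_1 ≅ Z.
  H_2: rank ker ∂_2 − rank ∂_3 = (5 − 5) − 0 = 0, and there is no ∂_3, so H_2 ≅ 0.

As a check, the Euler characteristic is 5 − 10 + 5 = 0, which agrees with 1 − 1 + 0 = 0.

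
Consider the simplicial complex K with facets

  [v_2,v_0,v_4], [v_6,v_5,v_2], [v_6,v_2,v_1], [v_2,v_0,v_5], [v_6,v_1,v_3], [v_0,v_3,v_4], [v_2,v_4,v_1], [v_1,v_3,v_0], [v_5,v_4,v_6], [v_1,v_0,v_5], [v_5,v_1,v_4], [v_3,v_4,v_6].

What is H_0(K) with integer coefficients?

K has 7 vertices, 18 edges, 12 triangles.
rank ∂_0 = 0, rank ∂_1 = 6 ⇒ b_0 = 7 − 0 − 6 = 1; all invariant factors of ∂_1 are 1 so no torsion. So H_0 = Z.

H_0 = Z.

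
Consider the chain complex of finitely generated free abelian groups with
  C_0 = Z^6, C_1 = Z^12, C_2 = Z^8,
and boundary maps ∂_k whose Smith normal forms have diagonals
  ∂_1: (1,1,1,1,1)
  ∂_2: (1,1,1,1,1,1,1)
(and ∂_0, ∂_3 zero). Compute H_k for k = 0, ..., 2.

H_0: b_0 = 6 − 0 − 5 = 1; torsion from ∂_1 factors > 1: none. So H_0 = Z.
H_1: b_1 = 12 − 5 − 7 = 0; torsion from ∂_2 factors > 1: none. So H_1 = 0.
H_2: b_2 = 8 − 7 − 0 = 1; torsion from ∂_3 factors > 1: none. So H_2 = Z.

H_0 = Z,  H_1 = 0,  H_2 = Z.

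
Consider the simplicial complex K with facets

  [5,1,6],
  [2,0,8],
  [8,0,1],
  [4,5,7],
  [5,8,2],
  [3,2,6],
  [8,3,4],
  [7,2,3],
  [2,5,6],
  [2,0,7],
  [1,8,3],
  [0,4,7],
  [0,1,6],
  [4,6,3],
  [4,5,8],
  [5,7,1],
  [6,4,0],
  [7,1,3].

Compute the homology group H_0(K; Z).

Fix the vertex order 0 < 1 < 2 < 3 < 4 < 5 < 6 < 7 < 8 and write every simplex with vertices in increasing order. Then dim K = 2 and the simplices of K are:

  0-simplices (9): [0], [1], [2], [3], [4], [5], [6], [7], [8]
  1-simplices (27): (27 of them)
  2-simplices (18): [0,1,6], [0,1,8], [0,2,7], [0,2,8], [0,4,6], [0,4,7], [1,3,7], [1,3,8], [1,5,6], [1,5,7], [2,3,6], [2,3,7], [2,5,6], [2,5,8], [3,4,6], [3,4,8], [4,5,7], [4,5,8]

so the chain groups are C_0 ≅ Z^9, C_1 ≅ Z^27, C_2 ≅ Z^18.

∂_1: C_1 → C_0 maps an edge to its endpoints' difference, ∂[p,q] = q − p. For instance
  ∂[2,5] = [5] − [2].
The resulting 9×27 matrix has rank 8, and its Smith normal form has invariant factors (1,1,1,1,1,1,1,1).

Boundary ∂_2: C_2 → C_1 sends each 2-simplex [p,q,r] to [q,r] − [p,r] + [p,q]. For instance
  ∂[0,2,8] = [2,8] − [0,8] + [0,2],
  ∂[2,3,6] = [3,6] − [2,6] + [2,3].
The resulting 27×18 matrix has rank 17, and its Smith normal form has invariant factors (1,1,1,1,1,1,1,1,1,1,1,1,1,1,1,1,1).

From H_k ≅ ker(∂_k) / im(∂_{k+1}) we obtain:

  H_0: rank C_0 − rank ∂_1 = 9 − 8 = 1, and the invariant factors of ∂_1 are all 1, so H_0 = Z.

H_0 ≅ Z.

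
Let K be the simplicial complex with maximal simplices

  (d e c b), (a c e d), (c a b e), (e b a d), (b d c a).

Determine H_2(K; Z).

H_2 = 0.

We work with the vertex ordering a < b < c < d < e. The simplices of K, each written with vertices in increasing order, are:

  0-simplices (5): a, b, c, d, e
  1-simplices (10): ab, ac, ad, ae, bc, bd, be, cd, ce, de
  2-simplices (10): abc, abd, abe, acd, ace, ade, bcd, bce, bde, cde
  3-simplices (5): abcd, abce, abde, acde, bcde

giving chain groups C_0 ≅ Z^5, C_1 ≅ Z^10, C_2 ≅ Z^10, C_3 ≅ Z^5.

The boundary map ∂_1: C_1 → C_0 sends each edge [p,q] (with p < q) to q − p. For instance
  ∂bd = d − b.
The 5×10 boundary matrix has rank 4 and Smith normal form diag(1,1,1,1).

The boundary map ∂_2: C_2 → C_1 acts by ∂[p,q,r] = [q,r] − [p,r] + [p,q]. For instance
  ∂bde = de − be + bd,
  ∂bcd = cd − bd + bc.
As a 10×10 matrix over Z this has rank 6, with invariant factors (1,1,1,1,1,1).

The boundary map ∂_3: C_3 → C_2 sends each 3-simplex σ to the alternating sum Σ_i (−1)^i (σ with its i-th vertex removed). For instance
  ∂abce = bce − ace + abe − abc,
  ∂abcd = bcd − acd + abd − abc.
The 10×5 boundary matrix has rank 4 and Smith normal form diag(1,1,1,1).

Now H_k = ker ∂_k / im ∂_{k+1}, so:

  H_2: rank ker ∂_2 − rank ∂_3 = (10 − 6) − 4 = 0, and the invariant factors of ∂_3 are all 1, so H_2 ≅ 0.

(K is a triangulation of the 3-sphere S^3.)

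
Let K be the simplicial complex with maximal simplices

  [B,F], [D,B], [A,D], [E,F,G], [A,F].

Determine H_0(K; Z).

H_0 ≅ Z.

Order the vertices as A < B < D < E < F < G. Listing each simplex with vertices in this order, K has dimension 2 with simplices:

  0-simplices (6): A, B, D, E, F, G
  1-simplices (7): AD, AF, BD, BF, EF, EG, FG
  2-simplices (1): EFG

so the chain groups are C_0 ≅ Z^6, C_1 ≅ Z^7, C_2 ≅ Z^1.

The boundary map ∂_1: C_1 → C_0 sends each edge [p,q] (with p < q) to q − p. For instance
  ∂EG = G − E.
As a 6×7 matrix over Z this has rank 5, with invariant factors (1,1,1,1,1).

∂_2: C_2 → C_1 sends each 2-simplex [p,q,r] to [q,r] − [p,r] + [p,q]. For instance
  ∂EFG = FG − EG + EF.
The resulting 7×1 matrix has rank 1, and its Smith normal form has invariant factors (1).

From H_k ≅ ker(∂_k) / im(∂_{k+1}) we obtain:

  H_0: rank C_0 − rank ∂_1 = 6 − 5 = 1, and the invariant factors of ∂_1 are all 1, so H_0 = Z.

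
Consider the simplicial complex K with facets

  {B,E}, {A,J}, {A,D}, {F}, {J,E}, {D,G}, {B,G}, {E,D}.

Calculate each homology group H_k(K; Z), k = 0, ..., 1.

H_0 ≅ Z^2,  H_1 ≅ Z^2.

We work with the vertex ordering A < B < D < E < F < G < J. The simplices of K, each written with vertices in increasing order, are:

  0-simplices (7): A, B, D, E, F, G, J
  1-simplices (7): AD, AJ, BE, BG, DE, DG, EJ

giving chain groups C_0 ≅ Z^7, C_1 ≅ Z^7.

∂_1: C_1 → C_0 maps an edge to its endpoints' difference, ∂[p,q] = q − p. For instance
  ∂AJ = J − A.
The resulting 7×7 matrix has rank 5, and its Smith normal form has invariant factors (1,1,1,1,1).

Reading off H_k = ker ∂_k / im ∂_{k+1}:

  H_0: rank C_0 − rank ∂_1 = 7 − 5 = 2, and the invariant factors of ∂_1 are all 1, so H_0 ≅ Z^2.
  H_1: rank ker ∂_1 − rank ∂_2 = (7 − 5) − 0 = 2, and there is no ∂_2, so H_1 ≅ Z^2.

As a check, the Euler characteristic is 7 − 7 = 0, which agrees with 2 − 2 = 0.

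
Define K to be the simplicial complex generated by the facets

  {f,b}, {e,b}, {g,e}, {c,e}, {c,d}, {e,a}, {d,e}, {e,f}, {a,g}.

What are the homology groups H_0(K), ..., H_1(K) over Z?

H_0 ≅ Z,  H_1 ≅ Z^3.

K has 7 vertices, 9 edges.
rank ∂_0 = 0, rank ∂_1 = 6 ⇒ b_0 = 7 − 0 − 6 = 1; all invariant factors of ∂_1 are 1 so no torsion. So H_0 = Z.
rank ∂_1 = 6, rank ∂_2 = 0 ⇒ b_1 = 9 − 6 − 0 = 3. So H_1 = Z^3.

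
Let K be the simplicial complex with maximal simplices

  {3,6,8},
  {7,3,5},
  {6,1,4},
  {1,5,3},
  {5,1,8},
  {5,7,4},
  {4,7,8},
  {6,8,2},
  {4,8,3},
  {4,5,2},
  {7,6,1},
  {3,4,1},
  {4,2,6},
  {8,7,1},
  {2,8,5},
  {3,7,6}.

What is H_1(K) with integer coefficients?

Order the vertices as 1 < 2 < 3 < 4 < 5 < 6 < 7 < 8. Listing each simplex with vertices in this order, K has dimension 2 with simplices:

  0-simplices (8): [1], [2], [3], [4], [5], [6], [7], [8]
  1-simplices (24): (24 of them)
  2-simplices (16): [1,3,4], [1,3,5], [1,4,6], [1,5,8], [1,6,7], [1,7,8], [2,4,5], [2,4,6], [2,5,8], [2,6,8], [3,4,8], [3,5,7], [3,6,7], [3,6,8], [4,5,7], [4,7,8]

so the chain groups are C_0 ≅ Z^8, C_1 ≅ Z^24, C_2 ≅ Z^16.

∂_1: C_1 → C_0 maps an edge to its endpoints' difference, ∂[p,q] = q − p. For instance
  ∂[6,7] = [7] − [6].
As a 8×24 matrix over Z this has rank 7, with invariant factors (1,1,1,1,1,1,1).

The boundary map ∂_2: C_2 → C_1 sends each 2-simplex [p,q,r] to [q,r] − [p,r] + [p,q]. For instance
  ∂[1,6,7] = [6,7] − [1,7] + [1,6],
  ∂[4,7,8] = [7,8] − [4,8] + [4,7].
As a 24×16 matrix over Z this has rank 15, with invariant factors (1,1,1,1,1,1,1,1,1,1,1,1,1,1,1).

Reading off H_k = ker ∂_k / im ∂_{k+1}:

  H_1: rank ker ∂_1 − rank ∂_2 = (24 − 7) − 15 = 2, and the invariant factors of ∂_2 are all 1, so H_1 = Z^2.

(K is a triangulation of the torus T^2.)

H_1 ≅ Z^2.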